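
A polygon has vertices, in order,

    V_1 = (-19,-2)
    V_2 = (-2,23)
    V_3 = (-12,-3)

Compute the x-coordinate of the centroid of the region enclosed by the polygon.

Apply the shoelace (surveyor's) formula. First the cross-terms c_i = x_i·y_{i+1} − x_{i+1}·y_i:
  -441, 282, -33  ⇒  2A = -192, A = -96.
Then Σ (x_i + x_{i+1})·c_i = 6336, so x̄ = 6336 / (6·(-96)) = -11.

-11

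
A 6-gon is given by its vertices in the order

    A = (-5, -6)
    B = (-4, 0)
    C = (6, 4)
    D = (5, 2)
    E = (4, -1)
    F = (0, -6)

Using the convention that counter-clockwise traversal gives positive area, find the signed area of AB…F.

Cross-terms: -24, -16, -8, -13, -24, -30  ⇒  Σ = -115
Signed area = Σ/2 = -57.5 (negative ⇒ clockwise traversal).

-57.5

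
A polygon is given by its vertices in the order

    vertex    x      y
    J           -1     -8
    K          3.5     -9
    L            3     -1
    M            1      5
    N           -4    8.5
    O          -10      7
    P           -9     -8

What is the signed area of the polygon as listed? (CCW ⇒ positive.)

184.5

Apply the shoelace formula: 2A = Σ (x_i·y_{i+1} − x_{i+1}·y_i), indices taken mod 7.
Σ = (37) + (23.5) + (16) + (28.5) + (57) + (143) + (64) = 369
Signed area = Σ/2 = 184.5 (positive ⇒ counter-clockwise traversal).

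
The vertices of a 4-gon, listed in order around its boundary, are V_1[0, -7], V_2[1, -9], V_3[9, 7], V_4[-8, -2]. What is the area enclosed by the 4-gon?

94.5

Σ = (7) + (88) + (38) + (56) = 189
Area = |Σ|/2 = 94.5.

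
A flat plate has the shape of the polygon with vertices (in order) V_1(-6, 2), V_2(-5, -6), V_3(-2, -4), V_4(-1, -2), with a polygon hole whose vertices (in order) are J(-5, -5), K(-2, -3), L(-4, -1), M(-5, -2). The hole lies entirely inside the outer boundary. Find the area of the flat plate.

Outer boundary:
Apply Gauss's area formula: 2A = Σ (x_i·y_{i+1} − x_{i+1}·y_i), indices taken mod 4.
Cross-terms: 46, 8, 0, -14  ⇒  Σ = 40
Area = |Σ|/2 = 20.
Hole:
Σ = (5) + (-10) + (3) + (15) = 13
Area = |Σ|/2 = 6.5.
Net area = 20 − 6.5 = 13.5.

13.5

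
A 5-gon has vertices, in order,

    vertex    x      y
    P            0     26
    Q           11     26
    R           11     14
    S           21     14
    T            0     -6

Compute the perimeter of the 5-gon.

94

|PQ| = √((11)² + (0)²) = √121 = 11
|QR| = √((0)² + (-12)²) = √144 = 12
|RS| = √((10)² + (0)²) = √100 = 10
|ST| = √((-21)² + (-20)²) = √841 = 29
|TP| = √((0)² + (32)²) = √1024 = 32
Perimeter = 11 + 12 + 10 + 29 + 32 = 94.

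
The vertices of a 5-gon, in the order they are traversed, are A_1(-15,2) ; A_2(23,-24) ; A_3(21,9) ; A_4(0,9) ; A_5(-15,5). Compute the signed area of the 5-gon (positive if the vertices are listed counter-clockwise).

697

A_1→A_2: (-15)(-24) − (23)(2) = 314
A_2→A_3: (23)(9) − (21)(-24) = 711
A_3→A_4: (21)(9) − (0)(9) = 189
A_4→A_5: (0)(5) − (-15)(9) = 135
A_5→A_1: (-15)(2) − (-15)(5) = 45
Σ = 1394
Signed area = Σ/2 = 697 (positive ⇒ counter-clockwise traversal).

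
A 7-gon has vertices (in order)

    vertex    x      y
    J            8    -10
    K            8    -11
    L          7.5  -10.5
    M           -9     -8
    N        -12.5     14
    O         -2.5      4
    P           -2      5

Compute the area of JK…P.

214.75

Cross-terms: -8, -1.5, -154.5, -226, -15, -4.5, -20  ⇒  Σ = -429.5
Area = |Σ|/2 = 214.75.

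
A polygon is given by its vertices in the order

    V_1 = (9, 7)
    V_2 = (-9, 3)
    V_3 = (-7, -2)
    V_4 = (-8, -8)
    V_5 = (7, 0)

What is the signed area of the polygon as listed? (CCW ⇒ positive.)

Cross-terms: 90, 39, 40, 56, 49  ⇒  Σ = 274
Signed area = Σ/2 = 137 (positive ⇒ counter-clockwise traversal).

137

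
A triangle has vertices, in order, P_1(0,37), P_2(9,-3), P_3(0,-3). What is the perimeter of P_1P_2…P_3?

|P_1P_2| = √((9)² + (-40)²) = √1681 = 41
|P_2P_3| = √((-9)² + (0)²) = √81 = 9
|P_3P_1| = √((0)² + (40)²) = √1600 = 40
Perimeter = 41 + 9 + 40 = 90.

90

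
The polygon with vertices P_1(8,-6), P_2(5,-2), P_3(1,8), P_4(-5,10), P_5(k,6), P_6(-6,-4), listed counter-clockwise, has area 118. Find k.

-4

Write out the shoelace sum; only the two edges meeting at P_5 involve k:
2·Area = [((-5)·6 − k·10) + (k·(-4) − (-6)·6)] + 174
       = -14·k + 180 = 236
⇒ k = -4.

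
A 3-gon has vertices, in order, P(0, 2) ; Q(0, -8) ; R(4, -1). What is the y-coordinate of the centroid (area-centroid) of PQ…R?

-7/3

Apply the surveyor's formula. First the cross-terms c_i = x_i·y_{i+1} − x_{i+1}·y_i:
  0, 32, 8  ⇒  2A = 40, A = 20.
Then Σ (y_i + y_{i+1})·c_i = -280, so ȳ = -280 / (6·20) = -7/3.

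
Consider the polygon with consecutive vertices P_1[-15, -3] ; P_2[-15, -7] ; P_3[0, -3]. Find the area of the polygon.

30

Σ = (60) + (45) + (-45) = 60
Area = |Σ|/2 = 30.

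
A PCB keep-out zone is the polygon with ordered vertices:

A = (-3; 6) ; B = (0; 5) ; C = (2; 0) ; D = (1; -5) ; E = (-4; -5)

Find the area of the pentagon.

Apply Gauss's area formula: 2A = Σ (x_i·y_{i+1} − x_{i+1}·y_i), indices taken mod 5.
Σ = (-15) + (-10) + (-10) + (-25) + (-39) = -99
Area = |Σ|/2 = 49.5.

49.5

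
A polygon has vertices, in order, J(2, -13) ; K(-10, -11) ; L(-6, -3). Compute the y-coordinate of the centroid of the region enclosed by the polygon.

Apply the surveyor's formula. First the cross-terms c_i = x_i·y_{i+1} − x_{i+1}·y_i:
  -152, -36, 84  ⇒  2A = -104, A = -52.
Then Σ (y_i + y_{i+1})·c_i = 2808, so ȳ = 2808 / (6·(-52)) = -9.

-9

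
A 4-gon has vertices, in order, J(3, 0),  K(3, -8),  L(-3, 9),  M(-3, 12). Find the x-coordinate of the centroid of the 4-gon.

Apply Gauss's area formula. First the cross-terms c_i = x_i·y_{i+1} − x_{i+1}·y_i:
  -24, 3, -9, -36  ⇒  2A = -66, A = -33.
Then Σ (x_i + x_{i+1})·c_i = -90, so x̄ = -90 / (6·(-33)) = 5/11.

5/11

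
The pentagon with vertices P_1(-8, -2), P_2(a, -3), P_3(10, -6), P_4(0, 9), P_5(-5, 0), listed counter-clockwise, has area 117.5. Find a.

The doubled signed area Σ (x_i y_{i+1} − x_{i+1} y_i) is linear in a.
With a=0 it equals 199; the coefficient of a is -4 (from the two edges through P_2).
So -4·a + 199 = 2·117.5 = 235 ⇒ a = -9.

-9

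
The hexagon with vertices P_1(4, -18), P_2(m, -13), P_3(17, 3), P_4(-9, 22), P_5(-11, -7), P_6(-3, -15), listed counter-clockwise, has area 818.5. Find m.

Write out the shoelace sum; only the two edges meeting at P_2 involve m:
2·Area = [(4·(-13) − m·(-18)) + (m·3 − 17·(-13))] + 964
       = 21·m + 1133 = 1637
⇒ m = 24.

24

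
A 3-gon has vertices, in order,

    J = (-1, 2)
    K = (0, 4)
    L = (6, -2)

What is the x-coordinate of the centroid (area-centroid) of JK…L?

Apply the surveyor's formula. First the cross-terms c_i = x_i·y_{i+1} − x_{i+1}·y_i:
  -4, -24, 10  ⇒  2A = -18, A = -9.
Then Σ (x_i + x_{i+1})·c_i = -90, so x̄ = -90 / (6·(-9)) = 5/3.

5/3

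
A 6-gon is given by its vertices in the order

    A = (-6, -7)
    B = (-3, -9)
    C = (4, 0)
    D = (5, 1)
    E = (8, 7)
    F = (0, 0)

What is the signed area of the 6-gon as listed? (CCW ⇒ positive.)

50

Cross-terms: 33, 36, 4, 27, 0, 0  ⇒  Σ = 100
Signed area = Σ/2 = 50 (positive ⇒ counter-clockwise traversal).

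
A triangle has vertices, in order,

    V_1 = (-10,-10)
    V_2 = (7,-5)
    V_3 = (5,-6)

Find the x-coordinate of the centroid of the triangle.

2/3

Apply the surveyor's formula. First the cross-terms c_i = x_i·y_{i+1} − x_{i+1}·y_i:
  120, -17, -110  ⇒  2A = -7, A = -3.5.
Then Σ (x_i + x_{i+1})·c_i = -14, so x̄ = -14 / (6·(-3.5)) = 2/3.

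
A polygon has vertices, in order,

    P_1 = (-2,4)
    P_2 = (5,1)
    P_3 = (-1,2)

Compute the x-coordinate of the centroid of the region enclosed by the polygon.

Apply the shoelace formula. First the cross-terms c_i = x_i·y_{i+1} − x_{i+1}·y_i:
  -22, 11, 0  ⇒  2A = -11, A = -5.5.
Then Σ (x_i + x_{i+1})·c_i = -22, so x̄ = -22 / (6·(-5.5)) = 2/3.

2/3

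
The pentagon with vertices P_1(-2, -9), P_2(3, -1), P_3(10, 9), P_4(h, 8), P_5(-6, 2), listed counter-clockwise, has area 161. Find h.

Write out the shoelace sum; only the two edges meeting at P_4 involve h:
2·Area = [(10·8 − h·9) + (h·2 − (-6)·8)] + 124
       = -7·h + 252 = 322
⇒ h = -10.

-10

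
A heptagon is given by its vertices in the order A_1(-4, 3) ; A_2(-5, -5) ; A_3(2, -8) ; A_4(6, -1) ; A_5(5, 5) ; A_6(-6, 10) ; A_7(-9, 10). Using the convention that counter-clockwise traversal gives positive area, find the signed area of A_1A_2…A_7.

144.5

Σ = (35) + (50) + (46) + (35) + (80) + (30) + (13) = 289
Signed area = Σ/2 = 144.5 (positive ⇒ counter-clockwise traversal).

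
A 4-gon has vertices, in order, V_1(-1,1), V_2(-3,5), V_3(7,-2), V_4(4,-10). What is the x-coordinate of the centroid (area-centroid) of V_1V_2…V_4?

Apply the surveyor's formula. First the cross-terms c_i = x_i·y_{i+1} − x_{i+1}·y_i:
  -2, -29, -62, -6  ⇒  2A = -99, A = -49.5.
Then Σ (x_i + x_{i+1})·c_i = -808, so x̄ = -808 / (6·(-49.5)) = 808/297.

808/297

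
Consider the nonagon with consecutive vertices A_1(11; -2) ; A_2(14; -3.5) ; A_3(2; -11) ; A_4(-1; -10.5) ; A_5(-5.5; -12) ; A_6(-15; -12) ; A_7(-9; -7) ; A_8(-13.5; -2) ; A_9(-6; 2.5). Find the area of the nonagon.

Apply Gauss's area formula: 2A = Σ (x_i·y_{i+1} − x_{i+1}·y_i), indices taken mod 9.
Cross-terms: -10.5, -147, -32, -45.75, -114, -3, -76.5, -45.75, -15.5  ⇒  Σ = -490
Area = |Σ|/2 = 245.

245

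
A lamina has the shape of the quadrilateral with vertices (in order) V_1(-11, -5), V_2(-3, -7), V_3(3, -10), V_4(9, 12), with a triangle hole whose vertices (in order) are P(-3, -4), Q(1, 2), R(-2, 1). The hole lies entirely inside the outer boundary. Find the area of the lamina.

Outer boundary:
Cross-terms: 62, 51, 126, 87  ⇒  Σ = 326
Area = |Σ|/2 = 163.
Hole:
Apply the shoelace formula: 2A = Σ (x_i·y_{i+1} − x_{i+1}·y_i), indices taken mod 3.
Cross-terms: -2, 5, 11  ⇒  Σ = 14
Area = |Σ|/2 = 7.
Net area = 163 − 7 = 156.

156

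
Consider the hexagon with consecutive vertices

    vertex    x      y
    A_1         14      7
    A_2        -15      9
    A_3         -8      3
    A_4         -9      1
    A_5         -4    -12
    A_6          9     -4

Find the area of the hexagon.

A_1→A_2: (14)(9) − (-15)(7) = 231
A_2→A_3: (-15)(3) − (-8)(9) = 27
A_3→A_4: (-8)(1) − (-9)(3) = 19
A_4→A_5: (-9)(-12) − (-4)(1) = 112
A_5→A_6: (-4)(-4) − (9)(-12) = 124
A_6→A_1: (9)(7) − (14)(-4) = 119
Σ = 632
Area = |Σ|/2 = 316.

316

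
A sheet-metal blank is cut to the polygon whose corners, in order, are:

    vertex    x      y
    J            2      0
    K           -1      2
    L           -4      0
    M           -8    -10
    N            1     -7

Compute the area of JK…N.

66

Cross-terms: 4, 8, 40, 66, 14  ⇒  Σ = 132
Area = |Σ|/2 = 66.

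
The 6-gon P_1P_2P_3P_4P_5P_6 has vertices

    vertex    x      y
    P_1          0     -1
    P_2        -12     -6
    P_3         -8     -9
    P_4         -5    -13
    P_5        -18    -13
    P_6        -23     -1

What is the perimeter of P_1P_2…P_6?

|P_1P_2| = √((-12)² + (-5)²) = √169 = 13
|P_2P_3| = √((4)² + (-3)²) = √25 = 5
|P_3P_4| = √((3)² + (-4)²) = √25 = 5
|P_4P_5| = √((-13)² + (0)²) = √169 = 13
|P_5P_6| = √((-5)² + (12)²) = √169 = 13
|P_6P_1| = √((23)² + (0)²) = √529 = 23
Perimeter = 13 + 5 + 5 + 13 + 13 + 23 = 72.

72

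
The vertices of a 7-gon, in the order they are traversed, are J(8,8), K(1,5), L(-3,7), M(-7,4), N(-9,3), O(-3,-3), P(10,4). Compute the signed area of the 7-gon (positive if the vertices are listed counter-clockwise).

J→K: (8)(5) − (1)(8) = 32
K→L: (1)(7) − (-3)(5) = 22
L→M: (-3)(4) − (-7)(7) = 37
M→N: (-7)(3) − (-9)(4) = 15
N→O: (-9)(-3) − (-3)(3) = 36
O→P: (-3)(4) − (10)(-3) = 18
P→J: (10)(8) − (8)(4) = 48
Σ = 208
Signed area = Σ/2 = 104 (positive ⇒ counter-clockwise traversal).

104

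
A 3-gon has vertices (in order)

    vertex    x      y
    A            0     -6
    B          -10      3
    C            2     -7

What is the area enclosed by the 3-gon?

4

Apply the surveyor's formula: 2A = Σ (x_i·y_{i+1} − x_{i+1}·y_i), indices taken mod 3.
Cross-terms: -60, 64, -12  ⇒  Σ = -8
Area = |Σ|/2 = 4.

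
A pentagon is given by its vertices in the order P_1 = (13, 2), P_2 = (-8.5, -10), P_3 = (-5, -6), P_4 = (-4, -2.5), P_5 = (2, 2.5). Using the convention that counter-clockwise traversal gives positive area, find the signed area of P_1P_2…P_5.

Apply the surveyor's formula: 2A = Σ (x_i·y_{i+1} − x_{i+1}·y_i), indices taken mod 5.
Cross-terms: -113, 1, -11.5, -5, -28.5  ⇒  Σ = -157
Signed area = Σ/2 = -78.5 (negative ⇒ clockwise traversal).

-78.5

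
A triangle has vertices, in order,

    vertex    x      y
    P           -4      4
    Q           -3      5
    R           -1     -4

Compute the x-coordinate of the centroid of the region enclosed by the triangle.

-8/3

Apply the shoelace (surveyor's) formula. First the cross-terms c_i = x_i·y_{i+1} − x_{i+1}·y_i:
  -8, 17, -20  ⇒  2A = -11, A = -5.5.
Then Σ (x_i + x_{i+1})·c_i = 88, so x̄ = 88 / (6·(-5.5)) = -8/3.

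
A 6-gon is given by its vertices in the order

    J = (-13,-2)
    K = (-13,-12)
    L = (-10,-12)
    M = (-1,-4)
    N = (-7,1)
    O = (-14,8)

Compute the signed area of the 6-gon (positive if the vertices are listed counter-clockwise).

Σ = (130) + (36) + (28) + (-29) + (-42) + (132) = 255
Signed area = Σ/2 = 127.5 (positive ⇒ counter-clockwise traversal).

127.5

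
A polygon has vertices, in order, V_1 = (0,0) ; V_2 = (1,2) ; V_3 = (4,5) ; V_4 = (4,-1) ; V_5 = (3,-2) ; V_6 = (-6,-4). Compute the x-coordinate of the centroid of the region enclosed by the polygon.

Apply the shoelace formula. First the cross-terms c_i = x_i·y_{i+1} − x_{i+1}·y_i:
  0, -3, -24, -5, -24, 0  ⇒  2A = -56, A = -28.
Then Σ (x_i + x_{i+1})·c_i = -170, so x̄ = -170 / (6·(-28)) = 85/84.

85/84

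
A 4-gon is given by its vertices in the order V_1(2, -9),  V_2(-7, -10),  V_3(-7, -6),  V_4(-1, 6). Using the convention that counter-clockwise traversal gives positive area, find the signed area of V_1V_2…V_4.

Apply the shoelace formula: 2A = Σ (x_i·y_{i+1} − x_{i+1}·y_i), indices taken mod 4.
V_1→V_2: (2)(-10) − (-7)(-9) = -83
V_2→V_3: (-7)(-6) − (-7)(-10) = -28
V_3→V_4: (-7)(6) − (-1)(-6) = -48
V_4→V_1: (-1)(-9) − (2)(6) = -3
Σ = -162
Signed area = Σ/2 = -81 (negative ⇒ clockwise traversal).

-81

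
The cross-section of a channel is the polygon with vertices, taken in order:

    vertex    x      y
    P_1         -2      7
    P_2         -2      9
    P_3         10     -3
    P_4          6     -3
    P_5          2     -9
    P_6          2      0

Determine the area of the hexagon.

58

Apply the shoelace (surveyor's) formula: 2A = Σ (x_i·y_{i+1} − x_{i+1}·y_i), indices taken mod 6.
Σ = (-4) + (-84) + (-12) + (-48) + (18) + (14) = -116
Area = |Σ|/2 = 58.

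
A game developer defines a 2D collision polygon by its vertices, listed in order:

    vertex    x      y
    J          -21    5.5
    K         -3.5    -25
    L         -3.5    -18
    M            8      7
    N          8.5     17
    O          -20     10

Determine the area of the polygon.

Apply Gauss's area formula: 2A = Σ (x_i·y_{i+1} − x_{i+1}·y_i), indices taken mod 6.
J→K: (-21)(-25) − (-3.5)(5.5) = 544.25
K→L: (-3.5)(-18) − (-3.5)(-25) = -24.5
L→M: (-3.5)(7) − (8)(-18) = 119.5
M→N: (8)(17) − (8.5)(7) = 76.5
N→O: (8.5)(10) − (-20)(17) = 425
O→J: (-20)(5.5) − (-21)(10) = 100
Σ = 1240.75
Area = |Σ|/2 = 620.375.

620.375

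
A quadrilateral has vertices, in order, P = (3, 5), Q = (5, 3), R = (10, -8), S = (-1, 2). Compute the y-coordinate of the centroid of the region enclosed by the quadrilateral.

Apply the shoelace formula. First the cross-terms c_i = x_i·y_{i+1} − x_{i+1}·y_i:
  -16, -70, 12, -11  ⇒  2A = -85, A = -42.5.
Then Σ (y_i + y_{i+1})·c_i = 73, so ȳ = 73 / (6·(-42.5)) = -73/255.

-73/255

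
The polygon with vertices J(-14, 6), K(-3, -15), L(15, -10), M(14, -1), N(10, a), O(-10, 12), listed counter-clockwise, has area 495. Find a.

6

The doubled signed area Σ (x_i y_{i+1} − x_{i+1} y_i) is linear in a.
With a=0 it equals 846; the coefficient of a is 24 (from the two edges through N).
So 24·a + 846 = 2·495 = 990 ⇒ a = 6.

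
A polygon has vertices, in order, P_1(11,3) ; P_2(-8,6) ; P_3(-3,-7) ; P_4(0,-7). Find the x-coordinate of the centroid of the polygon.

Apply the surveyor's formula. First the cross-terms c_i = x_i·y_{i+1} − x_{i+1}·y_i:
  90, 74, 21, 77  ⇒  2A = 262, A = 131.
Then Σ (x_i + x_{i+1})·c_i = 240, so x̄ = 240 / (6·131) = 40/131.

40/131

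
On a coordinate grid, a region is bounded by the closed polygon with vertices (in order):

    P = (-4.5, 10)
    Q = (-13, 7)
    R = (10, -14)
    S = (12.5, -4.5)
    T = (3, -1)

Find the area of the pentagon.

Apply the shoelace (surveyor's) formula: 2A = Σ (x_i·y_{i+1} − x_{i+1}·y_i), indices taken mod 5.
P→Q: (-4.5)(7) − (-13)(10) = 98.5
Q→R: (-13)(-14) − (10)(7) = 112
R→S: (10)(-4.5) − (12.5)(-14) = 130
S→T: (12.5)(-1) − (3)(-4.5) = 1
T→P: (3)(10) − (-4.5)(-1) = 25.5
Σ = 367
Area = |Σ|/2 = 183.5.

183.5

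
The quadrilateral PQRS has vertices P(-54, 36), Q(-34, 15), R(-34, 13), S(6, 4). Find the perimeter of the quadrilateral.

140

|PQ| = √((20)² + (-21)²) = √841 = 29
|QR| = √((0)² + (-2)²) = √4 = 2
|RS| = √((40)² + (-9)²) = √1681 = 41
|SP| = √((-60)² + (32)²) = √4624 = 68
Perimeter = 29 + 2 + 41 + 68 = 140.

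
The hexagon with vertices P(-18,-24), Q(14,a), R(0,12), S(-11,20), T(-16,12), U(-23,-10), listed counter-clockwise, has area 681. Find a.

The doubled signed area Σ (x_i y_{i+1} − x_{i+1} y_i) is linear in a.
With a=0 it equals 1632; the coefficient of a is -18 (from the two edges through Q).
So -18·a + 1632 = 2·681 = 1362 ⇒ a = 15.

15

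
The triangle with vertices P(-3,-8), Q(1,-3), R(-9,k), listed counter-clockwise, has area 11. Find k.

-10

The doubled signed area Σ (x_i y_{i+1} − x_{i+1} y_i) is linear in k.
With k=0 it equals 62; the coefficient of k is 4 (from the two edges through R).
So 4·k + 62 = 2·11 = 22 ⇒ k = -10.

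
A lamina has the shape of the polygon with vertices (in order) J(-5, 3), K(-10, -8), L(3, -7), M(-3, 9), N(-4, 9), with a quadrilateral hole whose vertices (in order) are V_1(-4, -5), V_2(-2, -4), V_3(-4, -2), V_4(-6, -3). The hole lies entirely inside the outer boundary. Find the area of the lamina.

Outer boundary:
Apply the shoelace formula: 2A = Σ (x_i·y_{i+1} − x_{i+1}·y_i), indices taken mod 5.
Σ = (70) + (94) + (6) + (9) + (33) = 212
Area = |Σ|/2 = 106.
Hole:
Apply the shoelace formula: 2A = Σ (x_i·y_{i+1} − x_{i+1}·y_i), indices taken mod 4.
Σ = (6) + (-12) + (0) + (18) = 12
Area = |Σ|/2 = 6.
Net area = 106 − 6 = 100.

100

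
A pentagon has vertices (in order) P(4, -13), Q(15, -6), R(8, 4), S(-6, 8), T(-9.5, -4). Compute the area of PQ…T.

Apply the surveyor's formula: 2A = Σ (x_i·y_{i+1} − x_{i+1}·y_i), indices taken mod 5.
Σ = (171) + (108) + (88) + (100) + (139.5) = 606.5
Area = |Σ|/2 = 303.25.

303.25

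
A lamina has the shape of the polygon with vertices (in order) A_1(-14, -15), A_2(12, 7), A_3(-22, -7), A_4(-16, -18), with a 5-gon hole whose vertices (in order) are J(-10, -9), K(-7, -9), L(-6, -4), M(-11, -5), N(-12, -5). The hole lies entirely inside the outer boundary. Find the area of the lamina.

Outer boundary:
A_1→A_2: (-14)(7) − (12)(-15) = 82
A_2→A_3: (12)(-7) − (-22)(7) = 70
A_3→A_4: (-22)(-18) − (-16)(-7) = 284
A_4→A_1: (-16)(-15) − (-14)(-18) = -12
Σ = 424
Area = |Σ|/2 = 212.
Hole:
Apply the surveyor's formula: 2A = Σ (x_i·y_{i+1} − x_{i+1}·y_i), indices taken mod 5.
Σ = (27) + (-26) + (-14) + (-5) + (58) = 40
Area = |Σ|/2 = 20.
Net area = 212 − 20 = 192.

192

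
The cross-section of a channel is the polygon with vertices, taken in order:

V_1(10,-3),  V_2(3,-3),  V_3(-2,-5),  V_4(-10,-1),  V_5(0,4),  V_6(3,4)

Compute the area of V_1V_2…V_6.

95.5

Apply the shoelace formula: 2A = Σ (x_i·y_{i+1} − x_{i+1}·y_i), indices taken mod 6.
Σ = (-21) + (-21) + (-48) + (-40) + (-12) + (-49) = -191
Area = |Σ|/2 = 95.5.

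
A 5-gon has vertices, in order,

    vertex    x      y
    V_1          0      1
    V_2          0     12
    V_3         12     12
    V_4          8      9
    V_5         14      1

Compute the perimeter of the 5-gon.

|V_1V_2| = √((0)² + (11)²) = √121 = 11
|V_2V_3| = √((12)² + (0)²) = √144 = 12
|V_3V_4| = √((-4)² + (-3)²) = √25 = 5
|V_4V_5| = √((6)² + (-8)²) = √100 = 10
|V_5V_1| = √((-14)² + (0)²) = √196 = 14
Perimeter = 11 + 12 + 5 + 10 + 14 = 52.

52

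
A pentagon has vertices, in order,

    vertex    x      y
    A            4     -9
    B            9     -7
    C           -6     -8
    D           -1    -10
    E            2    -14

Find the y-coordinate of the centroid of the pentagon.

Apply the surveyor's formula. First the cross-terms c_i = x_i·y_{i+1} − x_{i+1}·y_i:
  53, -114, 52, 34, 38  ⇒  2A = 63, A = 31.5.
Then Σ (y_i + y_{i+1})·c_i = -1764, so ȳ = -1764 / (6·31.5) = -28/3.

-28/3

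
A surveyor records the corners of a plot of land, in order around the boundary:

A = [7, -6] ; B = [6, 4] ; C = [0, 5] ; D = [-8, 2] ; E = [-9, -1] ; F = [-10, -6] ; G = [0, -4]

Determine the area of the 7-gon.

136

Apply the shoelace (surveyor's) formula: 2A = Σ (x_i·y_{i+1} − x_{i+1}·y_i), indices taken mod 7.
Σ = (64) + (30) + (40) + (26) + (44) + (40) + (28) = 272
Area = |Σ|/2 = 136.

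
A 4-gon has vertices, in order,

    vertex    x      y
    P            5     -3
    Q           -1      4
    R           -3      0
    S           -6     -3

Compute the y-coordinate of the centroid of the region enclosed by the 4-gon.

Apply Gauss's area formula. First the cross-terms c_i = x_i·y_{i+1} − x_{i+1}·y_i:
  17, 12, 9, 33  ⇒  2A = 71, A = 35.5.
Then Σ (y_i + y_{i+1})·c_i = -160, so ȳ = -160 / (6·35.5) = -160/213.

-160/213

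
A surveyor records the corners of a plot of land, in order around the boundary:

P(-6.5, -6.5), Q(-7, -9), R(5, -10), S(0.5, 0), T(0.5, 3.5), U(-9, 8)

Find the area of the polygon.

140.375

Apply the shoelace formula: 2A = Σ (x_i·y_{i+1} − x_{i+1}·y_i), indices taken mod 6.
P→Q: (-6.5)(-9) − (-7)(-6.5) = 13
Q→R: (-7)(-10) − (5)(-9) = 115
R→S: (5)(0) − (0.5)(-10) = 5
S→T: (0.5)(3.5) − (0.5)(0) = 1.75
T→U: (0.5)(8) − (-9)(3.5) = 35.5
U→P: (-9)(-6.5) − (-6.5)(8) = 110.5
Σ = 280.75
Area = |Σ|/2 = 140.375.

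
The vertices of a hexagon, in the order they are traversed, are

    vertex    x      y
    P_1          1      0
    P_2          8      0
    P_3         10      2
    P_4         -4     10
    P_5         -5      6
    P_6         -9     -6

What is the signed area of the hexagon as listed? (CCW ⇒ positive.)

120

Apply Gauss's area formula: 2A = Σ (x_i·y_{i+1} − x_{i+1}·y_i), indices taken mod 6.
Cross-terms: 0, 16, 108, 26, 84, 6  ⇒  Σ = 240
Signed area = Σ/2 = 120 (positive ⇒ counter-clockwise traversal).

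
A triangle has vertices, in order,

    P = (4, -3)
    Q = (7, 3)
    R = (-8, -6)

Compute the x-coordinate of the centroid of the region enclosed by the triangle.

1

Apply Gauss's area formula. First the cross-terms c_i = x_i·y_{i+1} − x_{i+1}·y_i:
  33, -18, 48  ⇒  2A = 63, A = 31.5.
Then Σ (x_i + x_{i+1})·c_i = 189, so x̄ = 189 / (6·31.5) = 1.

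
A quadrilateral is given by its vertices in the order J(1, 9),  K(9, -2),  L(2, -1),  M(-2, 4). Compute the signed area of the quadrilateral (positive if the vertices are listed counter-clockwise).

-52

Cross-terms: -83, -5, 6, -22  ⇒  Σ = -104
Signed area = Σ/2 = -52 (negative ⇒ clockwise traversal).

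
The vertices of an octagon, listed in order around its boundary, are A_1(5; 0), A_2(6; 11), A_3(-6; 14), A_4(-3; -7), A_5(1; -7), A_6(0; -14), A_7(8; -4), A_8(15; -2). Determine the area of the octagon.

Apply the shoelace formula: 2A = Σ (x_i·y_{i+1} − x_{i+1}·y_i), indices taken mod 8.
Σ = (55) + (150) + (84) + (28) + (-14) + (112) + (44) + (10) = 469
Area = |Σ|/2 = 234.5.

234.5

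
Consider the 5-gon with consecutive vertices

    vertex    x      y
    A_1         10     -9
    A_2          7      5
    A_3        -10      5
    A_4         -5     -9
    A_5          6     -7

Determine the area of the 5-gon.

209

Σ = (113) + (85) + (115) + (89) + (16) = 418
Area = |Σ|/2 = 209.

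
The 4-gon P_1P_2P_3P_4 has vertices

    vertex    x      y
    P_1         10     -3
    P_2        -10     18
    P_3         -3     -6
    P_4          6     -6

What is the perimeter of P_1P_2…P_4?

68

|P_1P_2| = √((-20)² + (21)²) = √841 = 29
|P_2P_3| = √((7)² + (-24)²) = √625 = 25
|P_3P_4| = √((9)² + (0)²) = √81 = 9
|P_4P_1| = √((4)² + (3)²) = √25 = 5
Perimeter = 29 + 25 + 9 + 5 = 68.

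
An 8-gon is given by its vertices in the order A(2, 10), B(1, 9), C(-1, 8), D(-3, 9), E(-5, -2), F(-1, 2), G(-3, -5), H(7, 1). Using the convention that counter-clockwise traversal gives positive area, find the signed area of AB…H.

Apply the shoelace formula: 2A = Σ (x_i·y_{i+1} − x_{i+1}·y_i), indices taken mod 8.
Σ = (8) + (17) + (15) + (51) + (-12) + (11) + (32) + (68) = 190
Signed area = Σ/2 = 95 (positive ⇒ counter-clockwise traversal).

95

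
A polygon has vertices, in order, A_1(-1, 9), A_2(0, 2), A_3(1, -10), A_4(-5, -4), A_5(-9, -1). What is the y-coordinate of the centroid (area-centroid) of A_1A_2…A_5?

Apply the shoelace (surveyor's) formula. First the cross-terms c_i = x_i·y_{i+1} − x_{i+1}·y_i:
  -2, -2, -54, -31, -82  ⇒  2A = -171, A = -85.5.
Then Σ (y_i + y_{i+1})·c_i = 249, so ȳ = 249 / (6·(-85.5)) = -83/171.

-83/171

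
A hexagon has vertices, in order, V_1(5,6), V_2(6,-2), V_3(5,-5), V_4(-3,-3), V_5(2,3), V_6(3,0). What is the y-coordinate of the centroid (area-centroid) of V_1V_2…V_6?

-277/270

Apply the surveyor's formula. First the cross-terms c_i = x_i·y_{i+1} − x_{i+1}·y_i:
  -46, -20, -30, -3, -9, 18  ⇒  2A = -90, A = -45.
Then Σ (y_i + y_{i+1})·c_i = 277, so ȳ = 277 / (6·(-45)) = -277/270.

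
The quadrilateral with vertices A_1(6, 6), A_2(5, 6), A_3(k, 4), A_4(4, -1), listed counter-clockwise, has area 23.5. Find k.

-1

The doubled signed area Σ (x_i y_{i+1} − x_{i+1} y_i) is linear in k.
With k=0 it equals 40; the coefficient of k is -7 (from the two edges through A_3).
So -7·k + 40 = 2·23.5 = 47 ⇒ k = -1.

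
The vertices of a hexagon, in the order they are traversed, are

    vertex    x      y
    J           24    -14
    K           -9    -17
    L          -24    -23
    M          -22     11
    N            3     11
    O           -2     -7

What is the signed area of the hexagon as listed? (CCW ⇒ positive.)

-791.5

Apply the shoelace (surveyor's) formula: 2A = Σ (x_i·y_{i+1} − x_{i+1}·y_i), indices taken mod 6.
Cross-terms: -534, -201, -770, -275, 1, 196  ⇒  Σ = -1583
Signed area = Σ/2 = -791.5 (negative ⇒ clockwise traversal).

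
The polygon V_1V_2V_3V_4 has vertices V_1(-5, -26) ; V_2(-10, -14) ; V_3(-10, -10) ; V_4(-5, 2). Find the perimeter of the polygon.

58

|V_1V_2| = √((-5)² + (12)²) = √169 = 13
|V_2V_3| = √((0)² + (4)²) = √16 = 4
|V_3V_4| = √((5)² + (12)²) = √169 = 13
|V_4V_1| = √((0)² + (-28)²) = √784 = 28
Perimeter = 13 + 4 + 13 + 28 = 58.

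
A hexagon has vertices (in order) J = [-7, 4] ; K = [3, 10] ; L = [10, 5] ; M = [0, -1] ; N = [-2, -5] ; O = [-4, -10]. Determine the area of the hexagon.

132.5

Apply the surveyor's formula: 2A = Σ (x_i·y_{i+1} − x_{i+1}·y_i), indices taken mod 6.
Σ = (-82) + (-85) + (-10) + (-2) + (0) + (-86) = -265
Area = |Σ|/2 = 132.5.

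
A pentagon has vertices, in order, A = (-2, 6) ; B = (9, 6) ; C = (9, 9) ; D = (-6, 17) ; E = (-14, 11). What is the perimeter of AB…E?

|AB| = √((11)² + (0)²) = √121 = 11
|BC| = √((0)² + (3)²) = √9 = 3
|CD| = √((-15)² + (8)²) = √289 = 17
|DE| = √((-8)² + (-6)²) = √100 = 10
|EA| = √((12)² + (-5)²) = √169 = 13
Perimeter = 11 + 3 + 17 + 10 + 13 = 54.

54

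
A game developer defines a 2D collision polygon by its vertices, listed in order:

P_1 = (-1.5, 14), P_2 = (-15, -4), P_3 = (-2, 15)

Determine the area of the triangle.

Apply the shoelace formula: 2A = Σ (x_i·y_{i+1} − x_{i+1}·y_i), indices taken mod 3.
Σ = (216) + (-233) + (-5.5) = -22.5
Area = |Σ|/2 = 11.25.

11.25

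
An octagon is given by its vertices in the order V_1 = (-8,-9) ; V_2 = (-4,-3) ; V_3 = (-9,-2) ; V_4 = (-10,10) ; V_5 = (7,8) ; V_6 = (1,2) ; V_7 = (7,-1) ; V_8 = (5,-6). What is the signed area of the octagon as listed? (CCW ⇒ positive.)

Apply Gauss's area formula: 2A = Σ (x_i·y_{i+1} − x_{i+1}·y_i), indices taken mod 8.
Cross-terms: -12, -19, -110, -150, 6, -15, -37, -93  ⇒  Σ = -430
Signed area = Σ/2 = -215 (negative ⇒ clockwise traversal).

-215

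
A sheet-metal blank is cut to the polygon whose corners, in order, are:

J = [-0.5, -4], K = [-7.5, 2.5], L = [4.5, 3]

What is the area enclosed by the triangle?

Σ = (-31.25) + (-33.75) + (-16.5) = -81.5
Area = |Σ|/2 = 40.75.

40.75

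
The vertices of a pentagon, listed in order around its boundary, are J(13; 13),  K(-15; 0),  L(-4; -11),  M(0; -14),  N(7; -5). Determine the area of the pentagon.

335

Apply the surveyor's formula: 2A = Σ (x_i·y_{i+1} − x_{i+1}·y_i), indices taken mod 5.
Σ = (195) + (165) + (56) + (98) + (156) = 670
Area = |Σ|/2 = 335.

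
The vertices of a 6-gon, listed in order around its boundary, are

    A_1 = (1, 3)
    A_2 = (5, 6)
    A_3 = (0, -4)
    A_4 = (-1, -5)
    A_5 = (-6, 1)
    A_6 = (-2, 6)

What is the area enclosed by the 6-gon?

55

Apply the shoelace formula: 2A = Σ (x_i·y_{i+1} − x_{i+1}·y_i), indices taken mod 6.
Σ = (-9) + (-20) + (-4) + (-31) + (-34) + (-12) = -110
Area = |Σ|/2 = 55.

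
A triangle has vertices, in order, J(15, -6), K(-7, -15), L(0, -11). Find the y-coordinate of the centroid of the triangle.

Apply the surveyor's formula. First the cross-terms c_i = x_i·y_{i+1} − x_{i+1}·y_i:
  -267, 77, 165  ⇒  2A = -25, A = -12.5.
Then Σ (y_i + y_{i+1})·c_i = 800, so ȳ = 800 / (6·(-12.5)) = -32/3.

-32/3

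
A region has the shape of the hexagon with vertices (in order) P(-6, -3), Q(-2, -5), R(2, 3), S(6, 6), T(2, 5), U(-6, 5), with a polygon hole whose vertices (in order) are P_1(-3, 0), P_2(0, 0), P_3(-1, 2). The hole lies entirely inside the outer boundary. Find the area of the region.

61

Outer boundary:
P→Q: (-6)(-5) − (-2)(-3) = 24
Q→R: (-2)(3) − (2)(-5) = 4
R→S: (2)(6) − (6)(3) = -6
S→T: (6)(5) − (2)(6) = 18
T→U: (2)(5) − (-6)(5) = 40
U→P: (-6)(-3) − (-6)(5) = 48
Σ = 128
Area = |Σ|/2 = 64.
Hole:
Σ = (0) + (0) + (6) = 6
Area = |Σ|/2 = 3.
Net area = 64 − 3 = 61.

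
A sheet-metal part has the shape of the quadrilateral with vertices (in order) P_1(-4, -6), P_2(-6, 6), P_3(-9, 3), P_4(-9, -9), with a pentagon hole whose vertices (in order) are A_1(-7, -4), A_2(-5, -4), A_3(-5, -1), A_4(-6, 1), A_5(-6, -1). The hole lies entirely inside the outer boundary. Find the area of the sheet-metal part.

45.5

Outer boundary:
Apply the shoelace formula: 2A = Σ (x_i·y_{i+1} − x_{i+1}·y_i), indices taken mod 4.
Cross-terms: -60, 36, 108, 18  ⇒  Σ = 102
Area = |Σ|/2 = 51.
Hole:
Σ = (8) + (-15) + (-11) + (12) + (17) = 11
Area = |Σ|/2 = 5.5.
Net area = 51 − 5.5 = 45.5.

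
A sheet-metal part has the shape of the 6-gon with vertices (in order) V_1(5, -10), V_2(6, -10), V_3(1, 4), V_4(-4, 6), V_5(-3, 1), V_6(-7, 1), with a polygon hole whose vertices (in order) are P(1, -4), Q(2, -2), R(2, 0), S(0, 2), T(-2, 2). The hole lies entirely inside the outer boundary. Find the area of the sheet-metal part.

Outer boundary:
Apply the shoelace (surveyor's) formula: 2A = Σ (x_i·y_{i+1} − x_{i+1}·y_i), indices taken mod 6.
V_1→V_2: (5)(-10) − (6)(-10) = 10
V_2→V_3: (6)(4) − (1)(-10) = 34
V_3→V_4: (1)(6) − (-4)(4) = 22
V_4→V_5: (-4)(1) − (-3)(6) = 14
V_5→V_6: (-3)(1) − (-7)(1) = 4
V_6→V_1: (-7)(-10) − (5)(1) = 65
Σ = 149
Area = |Σ|/2 = 74.5.
Hole:
Apply the shoelace (surveyor's) formula: 2A = Σ (x_i·y_{i+1} − x_{i+1}·y_i), indices taken mod 5.
Σ = (6) + (4) + (4) + (4) + (6) = 24
Area = |Σ|/2 = 12.
Net area = 74.5 − 12 = 62.5.

62.5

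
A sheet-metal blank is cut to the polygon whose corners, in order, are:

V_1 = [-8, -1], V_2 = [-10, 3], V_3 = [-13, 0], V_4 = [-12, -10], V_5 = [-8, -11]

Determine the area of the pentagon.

53.5

Apply the shoelace (surveyor's) formula: 2A = Σ (x_i·y_{i+1} − x_{i+1}·y_i), indices taken mod 5.
V_1→V_2: (-8)(3) − (-10)(-1) = -34
V_2→V_3: (-10)(0) − (-13)(3) = 39
V_3→V_4: (-13)(-10) − (-12)(0) = 130
V_4→V_5: (-12)(-11) − (-8)(-10) = 52
V_5→V_1: (-8)(-1) − (-8)(-11) = -80
Σ = 107
Area = |Σ|/2 = 53.5.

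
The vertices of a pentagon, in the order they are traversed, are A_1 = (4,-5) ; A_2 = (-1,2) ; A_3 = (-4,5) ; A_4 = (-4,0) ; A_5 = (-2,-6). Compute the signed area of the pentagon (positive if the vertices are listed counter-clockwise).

Apply the shoelace (surveyor's) formula: 2A = Σ (x_i·y_{i+1} − x_{i+1}·y_i), indices taken mod 5.
Σ = (3) + (3) + (20) + (24) + (34) = 84
Signed area = Σ/2 = 42 (positive ⇒ counter-clockwise traversal).

42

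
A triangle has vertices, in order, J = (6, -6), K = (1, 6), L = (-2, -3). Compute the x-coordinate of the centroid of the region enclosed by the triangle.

5/3

Apply the shoelace formula. First the cross-terms c_i = x_i·y_{i+1} − x_{i+1}·y_i:
  42, 9, 30  ⇒  2A = 81, A = 40.5.
Then Σ (x_i + x_{i+1})·c_i = 405, so x̄ = 405 / (6·40.5) = 5/3.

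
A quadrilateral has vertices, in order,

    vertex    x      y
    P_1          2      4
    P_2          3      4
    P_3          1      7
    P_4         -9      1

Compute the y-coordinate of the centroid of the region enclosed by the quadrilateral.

Apply the shoelace formula. First the cross-terms c_i = x_i·y_{i+1} − x_{i+1}·y_i:
  -4, 17, 64, -38  ⇒  2A = 39, A = 19.5.
Then Σ (y_i + y_{i+1})·c_i = 477, so ȳ = 477 / (6·19.5) = 53/13.

53/13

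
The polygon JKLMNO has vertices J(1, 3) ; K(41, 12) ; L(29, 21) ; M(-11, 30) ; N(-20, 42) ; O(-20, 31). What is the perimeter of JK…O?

|JK| = √((40)² + (9)²) = √1681 = 41
|KL| = √((-12)² + (9)²) = √225 = 15
|LM| = √((-40)² + (9)²) = √1681 = 41
|MN| = √((-9)² + (12)²) = √225 = 15
|NO| = √((0)² + (-11)²) = √121 = 11
|OJ| = √((21)² + (-28)²) = √1225 = 35
Perimeter = 41 + 15 + 41 + 15 + 11 + 35 = 158.

158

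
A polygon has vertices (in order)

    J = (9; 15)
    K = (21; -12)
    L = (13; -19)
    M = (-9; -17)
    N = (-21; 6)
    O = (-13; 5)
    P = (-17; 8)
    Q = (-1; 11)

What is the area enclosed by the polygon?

904

J→K: (9)(-12) − (21)(15) = -423
K→L: (21)(-19) − (13)(-12) = -243
L→M: (13)(-17) − (-9)(-19) = -392
M→N: (-9)(6) − (-21)(-17) = -411
N→O: (-21)(5) − (-13)(6) = -27
O→P: (-13)(8) − (-17)(5) = -19
P→Q: (-17)(11) − (-1)(8) = -179
Q→J: (-1)(15) − (9)(11) = -114
Σ = -1808
Area = |Σ|/2 = 904.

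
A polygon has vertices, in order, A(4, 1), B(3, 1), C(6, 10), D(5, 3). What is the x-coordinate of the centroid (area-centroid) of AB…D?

32/7

Apply the shoelace formula. First the cross-terms c_i = x_i·y_{i+1} − x_{i+1}·y_i:
  1, 24, -32, -7  ⇒  2A = -14, A = -7.
Then Σ (x_i + x_{i+1})·c_i = -192, so x̄ = -192 / (6·(-7)) = 32/7.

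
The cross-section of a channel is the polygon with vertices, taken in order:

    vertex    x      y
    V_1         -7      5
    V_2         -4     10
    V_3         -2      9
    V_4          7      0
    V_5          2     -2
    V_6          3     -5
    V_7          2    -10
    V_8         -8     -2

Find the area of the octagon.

152.5

Apply the shoelace formula: 2A = Σ (x_i·y_{i+1} − x_{i+1}·y_i), indices taken mod 8.
Σ = (-50) + (-16) + (-63) + (-14) + (-4) + (-20) + (-84) + (-54) = -305
Area = |Σ|/2 = 152.5.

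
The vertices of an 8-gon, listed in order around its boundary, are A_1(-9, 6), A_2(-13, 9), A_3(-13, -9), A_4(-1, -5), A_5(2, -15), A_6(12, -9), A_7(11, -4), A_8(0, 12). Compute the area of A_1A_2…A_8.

Apply Gauss's area formula: 2A = Σ (x_i·y_{i+1} − x_{i+1}·y_i), indices taken mod 8.
Σ = (-3) + (234) + (56) + (25) + (162) + (51) + (132) + (108) = 765
Area = |Σ|/2 = 382.5.

382.5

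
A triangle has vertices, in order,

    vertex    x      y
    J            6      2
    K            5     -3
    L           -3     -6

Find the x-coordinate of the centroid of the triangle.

Apply the surveyor's formula. First the cross-terms c_i = x_i·y_{i+1} − x_{i+1}·y_i:
  -28, -39, 30  ⇒  2A = -37, A = -18.5.
Then Σ (x_i + x_{i+1})·c_i = -296, so x̄ = -296 / (6·(-18.5)) = 8/3.

8/3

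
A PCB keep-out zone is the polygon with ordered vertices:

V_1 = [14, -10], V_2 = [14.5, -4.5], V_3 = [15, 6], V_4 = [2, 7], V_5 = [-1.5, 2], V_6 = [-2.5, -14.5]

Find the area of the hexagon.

Apply the shoelace formula: 2A = Σ (x_i·y_{i+1} − x_{i+1}·y_i), indices taken mod 6.
Σ = (82) + (154.5) + (93) + (14.5) + (26.75) + (228) = 598.75
Area = |Σ|/2 = 299.375.

299.375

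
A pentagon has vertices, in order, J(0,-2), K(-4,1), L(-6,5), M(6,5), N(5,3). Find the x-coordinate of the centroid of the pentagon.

-5/33

Apply the shoelace formula. First the cross-terms c_i = x_i·y_{i+1} − x_{i+1}·y_i:
  -8, -14, -60, -7, -10  ⇒  2A = -99, A = -49.5.
Then Σ (x_i + x_{i+1})·c_i = 45, so x̄ = 45 / (6·(-49.5)) = -5/33.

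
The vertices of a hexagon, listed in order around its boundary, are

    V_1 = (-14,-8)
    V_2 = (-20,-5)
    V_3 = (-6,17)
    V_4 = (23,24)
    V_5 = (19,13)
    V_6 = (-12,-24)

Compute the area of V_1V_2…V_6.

Apply Gauss's area formula: 2A = Σ (x_i·y_{i+1} − x_{i+1}·y_i), indices taken mod 6.
Cross-terms: -90, -370, -535, -157, -300, -240  ⇒  Σ = -1692
Area = |Σ|/2 = 846.

846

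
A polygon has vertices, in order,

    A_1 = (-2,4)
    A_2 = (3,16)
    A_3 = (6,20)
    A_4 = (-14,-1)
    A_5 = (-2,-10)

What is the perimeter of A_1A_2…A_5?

|A_1A_2| = √((5)² + (12)²) = √169 = 13
|A_2A_3| = √((3)² + (4)²) = √25 = 5
|A_3A_4| = √((-20)² + (-21)²) = √841 = 29
|A_4A_5| = √((12)² + (-9)²) = √225 = 15
|A_5A_1| = √((0)² + (14)²) = √196 = 14
Perimeter = 13 + 5 + 29 + 15 + 14 = 76.

76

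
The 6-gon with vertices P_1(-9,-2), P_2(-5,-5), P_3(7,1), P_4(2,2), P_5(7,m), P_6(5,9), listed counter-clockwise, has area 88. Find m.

The doubled signed area Σ (x_i y_{i+1} − x_{i+1} y_i) is linear in m.
With m=0 it equals 197; the coefficient of m is -3 (from the two edges through P_5).
So -3·m + 197 = 2·88 = 176 ⇒ m = 7.

7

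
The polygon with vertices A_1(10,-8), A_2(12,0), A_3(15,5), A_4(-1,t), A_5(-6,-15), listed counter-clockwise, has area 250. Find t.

6

The doubled signed area Σ (x_i y_{i+1} − x_{i+1} y_i) is linear in t.
With t=0 it equals 374; the coefficient of t is 21 (from the two edges through A_4).
So 21·t + 374 = 2·250 = 500 ⇒ t = 6.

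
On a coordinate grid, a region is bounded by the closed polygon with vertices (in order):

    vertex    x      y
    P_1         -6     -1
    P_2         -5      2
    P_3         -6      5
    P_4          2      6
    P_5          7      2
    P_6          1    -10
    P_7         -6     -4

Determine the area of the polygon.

P_1→P_2: (-6)(2) − (-5)(-1) = -17
P_2→P_3: (-5)(5) − (-6)(2) = -13
P_3→P_4: (-6)(6) − (2)(5) = -46
P_4→P_5: (2)(2) − (7)(6) = -38
P_5→P_6: (7)(-10) − (1)(2) = -72
P_6→P_7: (1)(-4) − (-6)(-10) = -64
P_7→P_1: (-6)(-1) − (-6)(-4) = -18
Σ = -268
Area = |Σ|/2 = 134.

134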